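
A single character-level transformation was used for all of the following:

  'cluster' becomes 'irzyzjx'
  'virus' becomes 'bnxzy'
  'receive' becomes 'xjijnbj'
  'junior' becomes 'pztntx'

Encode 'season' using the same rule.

yjfytt

The shift depends on letter class: consonant c→i is +6, but vowel u→z is +5. The rule splits by letter class: vowels +5, consonants +6.
On season: s(cons)+6=y, e(vowel)+5=j, a(vowel)+5=f, s(cons)+6=y, o(vowel)+5=t, n(cons)+6=t.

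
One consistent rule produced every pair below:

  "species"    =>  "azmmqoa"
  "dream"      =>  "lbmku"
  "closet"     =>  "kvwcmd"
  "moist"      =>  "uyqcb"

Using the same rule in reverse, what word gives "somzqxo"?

Shifts by position in species: pos 0: s→a (+8), pos 1: p→z (+10), pos 2: e→m (+8), pos 3: c→m (+10) — repeating every 2. A repeating key of period 2 is used — shifts +8, +10 over and over.
Undoing it on somzqxo: s−8=k, o−10=e, m−8=e, z−10=p, q−8=i, x−10=n, o−8=g.

keeping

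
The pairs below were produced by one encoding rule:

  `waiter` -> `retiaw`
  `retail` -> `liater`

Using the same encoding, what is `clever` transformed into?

revelc

The output letters match the input read backwards: waiter reversed is retiaw. The word is simply reversed.
For clever: reverse → revelc.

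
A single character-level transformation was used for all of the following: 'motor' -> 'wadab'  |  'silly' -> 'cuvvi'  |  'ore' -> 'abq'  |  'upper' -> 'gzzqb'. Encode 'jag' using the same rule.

tmq

The shift depends on letter class: consonant m→w is +10, but vowel o→a is +12. Two shifts are in play — +12 for a/e/i/o/u, +10 for every other letter.
Applying it to jag: j(cons)+10=t, a(vowel)+12=m, g(cons)+10=q.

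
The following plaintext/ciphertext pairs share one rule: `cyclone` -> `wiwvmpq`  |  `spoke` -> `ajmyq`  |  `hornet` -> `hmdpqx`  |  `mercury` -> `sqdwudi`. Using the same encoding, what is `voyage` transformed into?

c(2)→w(22) and y(24)→i(8) fit y≡23x+2 (mod 26); the inverse of 23 mod 26 is 17. Treating letters as 0–25, the rule is x ↦ 23x + 2 (mod 26).
For voyage: v(21)→23·21+2≡17=r; o(14)→23·14+2≡12=m; y(24)→23·24+2≡8=i; a(0)→23·0+2≡2=c; g(6)→23·6+2≡10=k; e(4)→23·4+2≡16=q (all mod 26).

rmickq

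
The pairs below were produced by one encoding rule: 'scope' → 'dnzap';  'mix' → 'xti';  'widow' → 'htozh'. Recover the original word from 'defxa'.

Compare letters: s→d is +11, c→n is +11, o→z is +11 — a constant shift. Every letter moves 11 places later in the alphabet, wrapping around z→a.
Reversing it on defxa: d−11=s, e−11=t, f−11=u, x−11=m, a−11=p.

stump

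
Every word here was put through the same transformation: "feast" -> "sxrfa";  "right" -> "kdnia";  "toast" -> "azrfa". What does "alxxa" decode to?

tweet

Each letter's alphabet position (a=0..z=25) is mapped through 21·x+17 mod 26 — an affine cipher.
Reversing it on alxxa: a(0)→5·(0−17)≡19=t; l(11)→5·(11−17)≡22=w; x(23)→5·(23−17)≡4=e; x(23)→5·(23−17)≡4=e; a(0)→5·(0−17)≡19=t (all mod 26).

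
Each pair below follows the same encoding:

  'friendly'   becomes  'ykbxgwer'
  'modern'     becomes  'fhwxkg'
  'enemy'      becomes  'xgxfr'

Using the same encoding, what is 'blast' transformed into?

uetlm

Compare letters: f→y is +19, r→k is +19, i→b is +19 — a constant shift. It's a constant shift of +19 (ROT19).
On blast: b+19=u, l+19=e, a+19=t, s+19=l, t+19=m.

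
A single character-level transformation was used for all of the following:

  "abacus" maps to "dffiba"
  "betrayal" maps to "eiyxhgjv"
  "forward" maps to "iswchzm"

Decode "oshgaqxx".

location

In abacus: a→d is +3, b→f is +4, a→f is +5, c→i is +6 — the shift increases by 1 each position. Letter i (0-indexed) is shifted by i+3, so successive shifts are 3, 4, 5, ….
Reversing it on oshgaqxx: o−3=l, s−4=o, h−5=c, g−6=a, a−7=t, q−8=i, x−9=o, x−10=n.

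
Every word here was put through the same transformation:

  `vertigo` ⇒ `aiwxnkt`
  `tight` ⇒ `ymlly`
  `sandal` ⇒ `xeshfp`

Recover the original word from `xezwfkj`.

sausage

Shifts by position in vertigo: pos 0: v→a (+5), pos 1: e→i (+4), pos 2: r→w (+5), pos 3: t→x (+4) — repeating every 2. The shifts repeat in a cycle of length 2: positions 0,1,… shift by +5, +4, then the pattern repeats.
Reversing it on xezwfkj: x−5=s, e−4=a, z−5=u, w−4=s, f−5=a, k−4=g, j−5=e.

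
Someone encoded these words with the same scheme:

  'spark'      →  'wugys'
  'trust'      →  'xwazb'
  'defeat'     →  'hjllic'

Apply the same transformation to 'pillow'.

tnrswf

In spark: s→w is +4, p→u is +5, a→g is +6, r→y is +7 — the shift increases by 1 each position. Letter i (0-indexed) is shifted by i+4, so successive shifts are 4, 5, 6, ….
On pillow: p+4=t, i+5=n, l+6=r, l+7=s, o+8=w, w+9=f.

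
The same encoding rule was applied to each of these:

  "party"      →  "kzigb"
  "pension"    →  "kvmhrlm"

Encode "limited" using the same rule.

ornrgvw

Each pair mirrors across the alphabet (p↔k, a↔z, r↔i): positions sum to 25. Letters are reflected about the middle of the alphabet (position → 25−position): Atbash.
For limited: l↔o, i↔r, m↔n, i↔r, t↔g, e↔v, d↔w.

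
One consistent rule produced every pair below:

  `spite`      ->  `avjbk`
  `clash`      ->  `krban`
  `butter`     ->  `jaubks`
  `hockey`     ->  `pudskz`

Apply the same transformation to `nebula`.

Shifts by position in spite: pos 0: s→a (+8), pos 1: p→v (+6), pos 2: i→j (+1), pos 3: t→b (+8), pos 4: e→k (+6) — repeating every 3. It's a Vigenère-style cipher with numeric key [8,6,1]: position i shifts by key[i mod 3].
On nebula: n+8=v, e+6=k, b+1=c, u+8=c, l+6=r, a+1=b.

vkccrb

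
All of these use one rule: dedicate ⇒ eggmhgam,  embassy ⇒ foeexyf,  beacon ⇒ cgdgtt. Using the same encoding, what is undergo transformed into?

In dedicate: d→e is +1, e→g is +2, d→g is +3, i→m is +4 — the shift increases by 1 each position. Each letter shifts forward by (position + 1), i.e. 1, 2, 3, … — the shift grows by one for each successive letter.
Applying it to undergo: u+1=v, n+2=p, d+3=g, e+4=i, r+5=w, g+6=m, o+7=v.

vpgiwmv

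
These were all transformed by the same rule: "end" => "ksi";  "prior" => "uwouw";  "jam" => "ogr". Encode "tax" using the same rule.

ygc

The shift depends on letter class: consonant n→s is +5, but vowel e→k is +6. The rule splits by letter class: vowels +6, consonants +5.
For tax: t(cons)+5=y, a(vowel)+6=g, x(cons)+5=c.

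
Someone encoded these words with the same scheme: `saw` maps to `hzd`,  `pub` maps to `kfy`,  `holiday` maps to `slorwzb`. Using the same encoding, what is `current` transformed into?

xfiivmg

Each pair mirrors across the alphabet (s↔h, a↔z, w↔d): positions sum to 25. Each letter is replaced by its mirror in the alphabet: a↔z, b↔y, c↔x, and so on (the Atbash cipher).
Applying it to current: c↔x, u↔f, r↔i, r↔i, e↔v, n↔m, t↔g.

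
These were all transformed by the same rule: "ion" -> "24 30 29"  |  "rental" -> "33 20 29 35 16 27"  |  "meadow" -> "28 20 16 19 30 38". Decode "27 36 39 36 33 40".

luxury

The number is (letter's place in the alphabet, a=1) + 15.
Decoding 27 36 39 36 33 40: 27→(27−15)÷1=12=l, 36→(36−15)÷1=21=u, 39→(39−15)÷1=24=x, 36→(36−15)÷1=21=u, 33→(33−15)÷1=18=r, 40→(40−15)÷1=25=y.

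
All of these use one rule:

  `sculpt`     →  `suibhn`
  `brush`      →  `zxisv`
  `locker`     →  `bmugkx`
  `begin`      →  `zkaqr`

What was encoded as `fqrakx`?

finger

This is an affine cipher: with a=0,…,z=25, each position x becomes (21x+4) mod 26.
Undoing it on fqrakx: f(5)→5·(5−4)≡5=f; q(16)→5·(16−4)≡8=i; r(17)→5·(17−4)≡13=n; a(0)→5·(0−4)≡6=g; k(10)→5·(10−4)≡4=e; x(23)→5·(23−4)≡17=r (all mod 26).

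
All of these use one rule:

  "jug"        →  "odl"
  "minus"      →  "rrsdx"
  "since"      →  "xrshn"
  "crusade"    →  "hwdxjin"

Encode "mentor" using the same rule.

The shift depends on letter class: consonant j→o is +5, but vowel u→d is +9. Vowels shift forward by 9 and consonants shift forward by 5.
Applying it to mentor: m(cons)+5=r, e(vowel)+9=n, n(cons)+5=s, t(cons)+5=y, o(vowel)+9=x, r(cons)+5=w.

rnsyxw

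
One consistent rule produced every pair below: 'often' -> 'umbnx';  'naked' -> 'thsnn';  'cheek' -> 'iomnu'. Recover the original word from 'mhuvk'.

gamma

In often: o→u is +6, f→m is +7, t→b is +8, e→n is +9 — the shift increases by 1 each position. The shift increases by 1 at each position, starting from +6: 6, 7, 8, ….
Undoing it on mhuvk: m−6=g, h−7=a, u−8=m, v−9=m, k−10=a.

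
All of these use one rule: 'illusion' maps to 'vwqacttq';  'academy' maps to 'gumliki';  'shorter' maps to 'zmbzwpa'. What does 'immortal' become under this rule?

The output letters match the input read backwards, each shifted +8: illusion reversed is noisulli. Read the word backwards and shift each letter +8.
On immortal: reverse → latrommi; then shift: l+8=t, a+8=i, t+8=b, r+8=z, o+8=w, m+8=u, m+8=u, i+8=q.

tibzwuuq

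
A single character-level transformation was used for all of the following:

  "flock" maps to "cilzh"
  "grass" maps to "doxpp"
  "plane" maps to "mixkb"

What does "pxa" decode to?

sad

It's a constant shift of +23 (ROT23).
Decoding pxa: p−23=s, x−23=a, a−23=d.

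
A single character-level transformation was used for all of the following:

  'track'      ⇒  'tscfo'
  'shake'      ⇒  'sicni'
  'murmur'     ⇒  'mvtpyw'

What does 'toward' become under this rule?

Letter i (0-indexed) is shifted by i+0, so successive shifts are 0, 1, 2, ….
On toward: t+0=t, o+1=p, w+2=y, a+3=d, r+4=v, d+5=i.

tpydvi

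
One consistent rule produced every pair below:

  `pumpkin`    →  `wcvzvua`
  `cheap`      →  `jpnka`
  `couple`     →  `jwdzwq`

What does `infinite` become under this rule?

pvosyugs

In pumpkin: p→w is +7, u→c is +8, m→v is +9, p→z is +10 — the shift increases by 1 each position. The shift increases by 1 at each position, starting from +7: 7, 8, 9, ….
On infinite: i+7=p, n+8=v, f+9=o, i+10=s, n+11=y, i+12=u, t+13=g, e+14=s.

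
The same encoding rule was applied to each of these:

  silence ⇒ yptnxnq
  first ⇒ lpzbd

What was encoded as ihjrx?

In silence: s→y is +6, i→p is +7, l→t is +8, e→n is +9 — the shift increases by 1 each position. The shift increases by 1 at each position, starting from +6: 6, 7, 8, ….
Decoding ihjrx: i−6=c, h−7=a, j−8=b, r−9=i, x−10=n.

cabin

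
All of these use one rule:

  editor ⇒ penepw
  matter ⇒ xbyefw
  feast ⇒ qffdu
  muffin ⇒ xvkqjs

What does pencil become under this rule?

The shifts repeat in a cycle of length 3: positions 0,1,… shift by +11, +1, +5, then the pattern repeats.
On pencil: p+11=a, e+1=f, n+5=s, c+11=n, i+1=j, l+5=q.

afsnjq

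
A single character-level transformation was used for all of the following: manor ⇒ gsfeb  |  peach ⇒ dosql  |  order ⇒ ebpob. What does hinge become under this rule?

lkfmo

m(12)→g(6) and a(0)→s(18) fit y≡25x+18 (mod 26); the inverse of 25 mod 26 is 25. Treating letters as 0–25, the rule is x ↦ 25x + 18 (mod 26).
On hinge: h(7)→25·7+18≡11=l; i(8)→25·8+18≡10=k; n(13)→25·13+18≡5=f; g(6)→25·6+18≡12=m; e(4)→25·4+18≡14=o (all mod 26).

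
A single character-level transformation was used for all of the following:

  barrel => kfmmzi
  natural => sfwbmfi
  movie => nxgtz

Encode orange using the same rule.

This is an affine cipher: with a=0,…,z=25, each position x becomes (5x+5) mod 26.
Applying it to orange: o(14)→5·14+5≡23=x; r(17)→5·17+5≡12=m; a(0)→5·0+5≡5=f; n(13)→5·13+5≡18=s; g(6)→5·6+5≡9=j; e(4)→5·4+5≡25=z (all mod 26).

xmfsjz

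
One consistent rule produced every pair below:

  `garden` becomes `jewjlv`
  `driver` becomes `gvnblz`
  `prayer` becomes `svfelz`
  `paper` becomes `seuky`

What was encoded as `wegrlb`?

tablet

In garden: g→j is +3, a→e is +4, r→w is +5, d→j is +6 — the shift increases by 1 each position. The shift increases by 1 at each position, starting from +3: 3, 4, 5, ….
Reversing it on wegrlb: w−3=t, e−4=a, g−5=b, r−6=l, l−7=e, b−8=t.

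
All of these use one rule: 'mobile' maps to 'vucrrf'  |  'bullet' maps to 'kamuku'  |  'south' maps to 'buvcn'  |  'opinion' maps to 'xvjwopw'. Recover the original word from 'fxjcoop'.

writing

Shifts by position in mobile: pos 0: m→v (+9), pos 1: o→u (+6), pos 2: b→c (+1), pos 3: i→r (+9), pos 4: l→r (+6), pos 5: e→f (+1) — repeating every 3. It's a Vigenère-style cipher with numeric key [9,6,1]: position i shifts by key[i mod 3].
Undoing it on fxjcoop: f−9=w, x−6=r, j−1=i, c−9=t, o−6=i, o−1=n, p−9=g.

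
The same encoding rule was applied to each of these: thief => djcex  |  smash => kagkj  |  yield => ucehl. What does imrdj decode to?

t(19)→d(3) and h(7)→j(9) fit y≡19x+6 (mod 26); the inverse of 19 mod 26 is 11. This is an affine cipher: with a=0,…,z=25, each position x becomes (19x+6) mod 26.
Decoding imrdj: i(8)→11·(8−6)≡22=w; m(12)→11·(12−6)≡14=o; r(17)→11·(17−6)≡17=r; d(3)→11·(3−6)≡19=t; j(9)→11·(9−6)≡7=h (all mod 26).

worth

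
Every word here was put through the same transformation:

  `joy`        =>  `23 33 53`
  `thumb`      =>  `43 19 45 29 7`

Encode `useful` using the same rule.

j(#10)→23 and o(#15)→33: differences scale by 2, so n = 2·pos + 3. The formula is n = 2×(alphabet index, a=1) + 3.
For useful: u=21→45, s=19→41, e=5→13, f=6→15, u=21→45, l=12→27.

45 41 13 15 45 27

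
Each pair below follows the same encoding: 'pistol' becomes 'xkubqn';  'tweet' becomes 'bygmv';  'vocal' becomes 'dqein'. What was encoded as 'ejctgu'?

whales

Shifts by position in pistol: pos 0: p→x (+8), pos 1: i→k (+2), pos 2: s→u (+2), pos 3: t→b (+8), pos 4: o→q (+2), pos 5: l→n (+2) — repeating every 3. A repeating key of period 3 is used — shifts +8, +2, +2 over and over.
Reversing it on ejctgu: e−8=w, j−2=h, c−2=a, t−8=l, g−2=e, u−2=s.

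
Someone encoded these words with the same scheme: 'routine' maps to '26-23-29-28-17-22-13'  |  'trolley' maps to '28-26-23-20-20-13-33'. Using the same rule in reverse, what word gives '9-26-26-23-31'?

arrow

Each letter is replaced by its alphabet position (a=1..z=26) + 8.
Reversing it on 9-26-26-23-31: 9→(9−8)÷1=1=a, 26→(26−8)÷1=18=r, 26→(26−8)÷1=18=r, 23→(23−8)÷1=15=o, 31→(31−8)÷1=23=w.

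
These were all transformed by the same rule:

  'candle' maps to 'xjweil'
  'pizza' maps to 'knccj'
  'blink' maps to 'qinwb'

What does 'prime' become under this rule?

kynpl

c(2)→x(23) and a(0)→j(9) fit y≡7x+9 (mod 26); the inverse of 7 mod 26 is 15. Treating letters as 0–25, the rule is x ↦ 7x + 9 (mod 26).
On prime: p(15)→7·15+9≡10=k; r(17)→7·17+9≡24=y; i(8)→7·8+9≡13=n; m(12)→7·12+9≡15=p; e(4)→7·4+9≡11=l (all mod 26).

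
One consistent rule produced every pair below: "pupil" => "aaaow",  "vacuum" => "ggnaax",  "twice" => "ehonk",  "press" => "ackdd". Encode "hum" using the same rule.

sax

The shift depends on letter class: consonant p→a is +11, but vowel u→a is +6. Vowels shift forward by 6 and consonants shift forward by 11.
For hum: h(cons)+11=s, u(vowel)+6=a, m(cons)+11=x.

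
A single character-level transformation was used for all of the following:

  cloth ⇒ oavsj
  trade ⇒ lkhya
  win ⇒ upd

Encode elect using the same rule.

ajlsl

Two steps: reverse the string, then apply a Caesar shift of +7.
For elect: reverse → tcele; then shift: t+7=a, c+7=j, e+7=l, l+7=s, e+7=l.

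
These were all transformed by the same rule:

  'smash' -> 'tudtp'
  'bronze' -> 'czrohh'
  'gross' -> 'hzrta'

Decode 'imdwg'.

The shifts repeat in a cycle of length 3: positions 0,1,… shift by +1, +8, +3, then the pattern repeats.
Decoding imdwg: i−1=h, m−8=e, d−3=a, w−1=v, g−8=y.

heavy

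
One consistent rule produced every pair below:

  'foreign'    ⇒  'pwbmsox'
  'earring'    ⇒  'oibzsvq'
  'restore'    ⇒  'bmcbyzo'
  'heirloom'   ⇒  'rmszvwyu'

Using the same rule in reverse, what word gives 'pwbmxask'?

It's a Vigenère-style cipher with numeric key [10,8]: position i shifts by key[i mod 2].
Decoding pwbmxask: p−10=f, w−8=o, b−10=r, m−8=e, x−10=n, a−8=s, s−10=i, k−8=c.

forensic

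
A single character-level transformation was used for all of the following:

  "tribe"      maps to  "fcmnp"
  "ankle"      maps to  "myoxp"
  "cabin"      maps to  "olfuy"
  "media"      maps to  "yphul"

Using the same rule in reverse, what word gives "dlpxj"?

rally

Shifts by position in tribe: pos 0: t→f (+12), pos 1: r→c (+11), pos 2: i→m (+4), pos 3: b→n (+12), pos 4: e→p (+11) — repeating every 3. A repeating key of period 3 is used — shifts +12, +11, +4 over and over.
Decoding dlpxj: d−12=r, l−11=a, p−4=l, x−12=l, j−11=y.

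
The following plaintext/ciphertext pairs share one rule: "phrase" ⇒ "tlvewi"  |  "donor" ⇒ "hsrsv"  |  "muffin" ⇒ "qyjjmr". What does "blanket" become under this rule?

fperoix

Every letter moves 4 places later in the alphabet, wrapping around z→a.
Applying it to blanket: b+4=f, l+4=p, a+4=e, n+4=r, k+4=o, e+4=i, t+4=x.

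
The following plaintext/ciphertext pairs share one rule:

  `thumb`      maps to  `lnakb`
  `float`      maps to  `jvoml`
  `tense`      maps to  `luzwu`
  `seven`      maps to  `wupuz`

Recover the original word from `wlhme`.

This is an affine cipher: with a=0,…,z=25, each position x becomes (15x+12) mod 26.
Decoding wlhme: w(22)→7·(22−12)≡18=s; l(11)→7·(11−12)≡19=t; h(7)→7·(7−12)≡17=r; m(12)→7·(12−12)≡0=a; e(4)→7·(4−12)≡22=w (all mod 26).

straw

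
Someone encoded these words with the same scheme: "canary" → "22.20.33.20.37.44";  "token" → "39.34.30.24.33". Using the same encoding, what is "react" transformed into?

c is letter #3 and maps to 22: an offset of 19. The number is (letter's place in the alphabet, a=1) + 19.
On react: r=18→37, e=5→24, a=1→20, c=3→22, t=20→39.

37.24.20.22.39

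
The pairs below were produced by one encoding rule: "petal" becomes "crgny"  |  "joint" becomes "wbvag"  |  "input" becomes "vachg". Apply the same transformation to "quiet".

dhvrg

Each letter is shifted forward by 13 in the alphabet (a Caesar shift of +13).
For quiet: q+13=d, u+13=h, i+13=v, e+13=r, t+13=g.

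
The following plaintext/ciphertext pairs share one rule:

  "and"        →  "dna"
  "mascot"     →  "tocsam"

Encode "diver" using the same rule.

revid

It's just the letters in reverse order.
Applying it to diver: reverse → revid.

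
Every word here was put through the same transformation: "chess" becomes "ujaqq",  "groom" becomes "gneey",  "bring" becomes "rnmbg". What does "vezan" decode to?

lover

Treating letters as 0–25, the rule is x ↦ 3x + 14 (mod 26).
Reversing it on vezan: v(21)→9·(21−14)≡11=l; e(4)→9·(4−14)≡14=o; z(25)→9·(25−14)≡21=v; a(0)→9·(0−14)≡4=e; n(13)→9·(13−14)≡17=r (all mod 26).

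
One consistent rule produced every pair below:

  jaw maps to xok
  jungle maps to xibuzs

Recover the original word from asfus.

It's a constant shift of +14 (ROT14).
Undoing it on asfus: a−14=m, s−14=e, f−14=r, u−14=g, s−14=e.

merge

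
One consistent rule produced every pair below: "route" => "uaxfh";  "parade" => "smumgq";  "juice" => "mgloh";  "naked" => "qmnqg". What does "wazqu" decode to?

tower

Shifts by position in route: pos 0: r→u (+3), pos 1: o→a (+12), pos 2: u→x (+3), pos 3: t→f (+12) — repeating every 2. The shifts repeat in a cycle of length 2: positions 0,1,… shift by +3, +12, then the pattern repeats.
Decoding wazqu: w−3=t, a−12=o, z−3=w, q−12=e, u−3=r.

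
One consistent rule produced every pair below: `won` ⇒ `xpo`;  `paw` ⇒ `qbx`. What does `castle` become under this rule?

Compare letters: w→x is +1, o→p is +1, n→o is +1 — a constant shift. This is a Caesar cipher with shift 1.
For castle: c+1=d, a+1=b, s+1=t, t+1=u, l+1=m, e+1=f.

dbtumf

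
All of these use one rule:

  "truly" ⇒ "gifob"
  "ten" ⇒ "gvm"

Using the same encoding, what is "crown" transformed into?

xildm

Each pair mirrors across the alphabet (t↔g, r↔i, u↔f): positions sum to 25. Letters are reflected about the middle of the alphabet (position → 25−position): Atbash.
For crown: c↔x, r↔i, o↔l, w↔d, n↔m.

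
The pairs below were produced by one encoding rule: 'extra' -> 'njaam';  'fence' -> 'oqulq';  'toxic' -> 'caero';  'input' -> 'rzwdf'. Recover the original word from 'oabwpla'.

Shifts by position in extra: pos 0: e→n (+9), pos 1: x→j (+12), pos 2: t→a (+7), pos 3: r→a (+9), pos 4: a→m (+12) — repeating every 3. It's a Vigenère-style cipher with numeric key [9,12,7]: position i shifts by key[i mod 3].
Decoding oabwpla: o−9=f, a−12=o, b−7=u, w−9=n, p−12=d, l−7=e, a−9=r.

founder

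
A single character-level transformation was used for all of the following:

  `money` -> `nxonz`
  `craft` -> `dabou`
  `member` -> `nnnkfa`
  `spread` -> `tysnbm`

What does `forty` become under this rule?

Shifts by position in money: pos 0: m→n (+1), pos 1: o→x (+9), pos 2: n→o (+1), pos 3: e→n (+9) — repeating every 2. The shifts repeat in a cycle of length 2: positions 0,1,… shift by +1, +9, then the pattern repeats.
Applying it to forty: f+1=g, o+9=x, r+1=s, t+9=c, y+1=z.

gxscz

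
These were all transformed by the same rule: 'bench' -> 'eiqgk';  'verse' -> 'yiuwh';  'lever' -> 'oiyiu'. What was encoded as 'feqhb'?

It's a Vigenère-style cipher with numeric key [3,4]: position i shifts by key[i mod 2].
Decoding feqhb: f−3=c, e−4=a, q−3=n, h−4=d, b−3=y.

candy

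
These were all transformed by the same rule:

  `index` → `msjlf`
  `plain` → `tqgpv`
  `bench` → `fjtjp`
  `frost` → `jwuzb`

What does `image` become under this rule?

Each letter shifts forward by (position + 4), i.e. 4, 5, 6, … — the shift grows by one for each successive letter.
For image: i+4=m, m+5=r, a+6=g, g+7=n, e+8=m.

mrgnm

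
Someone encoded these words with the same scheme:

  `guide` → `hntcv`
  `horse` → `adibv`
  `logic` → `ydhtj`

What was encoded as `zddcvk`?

g(6)→h(7) and u(20)→n(13) fit y≡19x+23 (mod 26); the inverse of 19 mod 26 is 11. This is an affine cipher: with a=0,…,z=25, each position x becomes (19x+23) mod 26.
Reversing it on zddcvk: z(25)→11·(25−23)≡22=w; d(3)→11·(3−23)≡14=o; d(3)→11·(3−23)≡14=o; c(2)→11·(2−23)≡3=d; v(21)→11·(21−23)≡4=e; k(10)→11·(10−23)≡13=n (all mod 26).

wooden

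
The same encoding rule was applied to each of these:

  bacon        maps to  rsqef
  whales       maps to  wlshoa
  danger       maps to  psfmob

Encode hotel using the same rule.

This is an affine cipher: with a=0,…,z=25, each position x becomes (25x+18) mod 26.
For hotel: h(7)→25·7+18≡11=l; o(14)→25·14+18≡4=e; t(19)→25·19+18≡25=z; e(4)→25·4+18≡14=o; l(11)→25·11+18≡7=h (all mod 26).

lezoh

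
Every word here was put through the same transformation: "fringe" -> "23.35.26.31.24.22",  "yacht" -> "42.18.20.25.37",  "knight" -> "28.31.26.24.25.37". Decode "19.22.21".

f is letter #6 and maps to 23: an offset of 17. Each letter is replaced by its alphabet position (a=1..z=26) + 17.
Undoing it on 19.22.21: 19→(19−17)÷1=2=b, 22→(22−17)÷1=5=e, 21→(21−17)÷1=4=d.

bed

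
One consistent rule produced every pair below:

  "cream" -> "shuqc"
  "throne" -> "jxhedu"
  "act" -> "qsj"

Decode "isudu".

scene

Compare letters: c→s is +16, r→h is +16, e→u is +16 — a constant shift. It's a constant shift of +16 (ROT16).
Decoding isudu: i−16=s, s−16=c, u−16=e, d−16=n, u−16=e.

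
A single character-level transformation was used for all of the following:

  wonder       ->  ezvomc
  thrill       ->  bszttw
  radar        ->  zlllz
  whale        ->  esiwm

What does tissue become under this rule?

Shifts by position in wonder: pos 0: w→e (+8), pos 1: o→z (+11), pos 2: n→v (+8), pos 3: d→o (+11) — repeating every 2. It's a Vigenère-style cipher with numeric key [8,11]: position i shifts by key[i mod 2].
On tissue: t+8=b, i+11=t, s+8=a, s+11=d, u+8=c, e+11=p.

btadcp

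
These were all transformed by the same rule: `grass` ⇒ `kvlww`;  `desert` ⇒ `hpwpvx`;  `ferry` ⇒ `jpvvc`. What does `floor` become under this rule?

The rule splits by letter class: vowels +11, consonants +4.
Applying it to floor: f(cons)+4=j, l(cons)+4=p, o(vowel)+11=z, o(vowel)+11=z, r(cons)+4=v.

jpzzv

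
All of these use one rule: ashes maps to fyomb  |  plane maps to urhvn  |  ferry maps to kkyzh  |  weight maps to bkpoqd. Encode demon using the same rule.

The shift increases by 1 at each position, starting from +5: 5, 6, 7, ….
Applying it to demon: d+5=i, e+6=k, m+7=t, o+8=w, n+9=w.

iktww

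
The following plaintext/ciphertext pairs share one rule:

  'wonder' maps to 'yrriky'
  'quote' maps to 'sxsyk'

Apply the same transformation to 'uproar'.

The shift increases by 1 at each position, starting from +2: 2, 3, 4, ….
Applying it to uproar: u+2=w, p+3=s, r+4=v, o+5=t, a+6=g, r+7=y.

wsvtgy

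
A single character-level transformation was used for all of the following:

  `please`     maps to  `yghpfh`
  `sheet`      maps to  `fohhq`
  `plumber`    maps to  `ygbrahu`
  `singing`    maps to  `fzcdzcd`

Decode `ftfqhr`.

system

Treating letters as 0–25, the rule is x ↦ 11x + 15 (mod 26).
Undoing it on ftfqhr: f(5)→19·(5−15)≡18=s; t(19)→19·(19−15)≡24=y; f(5)→19·(5−15)≡18=s; q(16)→19·(16−15)≡19=t; h(7)→19·(7−15)≡4=e; r(17)→19·(17−15)≡12=m (all mod 26).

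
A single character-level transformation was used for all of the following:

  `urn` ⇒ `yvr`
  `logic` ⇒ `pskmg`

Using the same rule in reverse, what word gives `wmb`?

six

Compare letters: u→y is +4, r→v is +4, n→r is +4 — a constant shift. It's a constant shift of +4 (ROT4).
Undoing it on wmb: w−4=s, m−4=i, b−4=x.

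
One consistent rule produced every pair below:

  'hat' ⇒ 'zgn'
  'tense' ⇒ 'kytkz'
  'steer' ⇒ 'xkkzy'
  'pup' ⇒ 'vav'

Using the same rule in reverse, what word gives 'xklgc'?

wafer

The output letters match the input read backwards, each shifted +6: hat reversed is tah. The word is reversed, then every letter is shifted forward by 6.
Reversing it on xklgc: shift back: x−6=r, k−6=e, l−6=f, g−6=a, c−6=w → refaw; then reverse → wafer.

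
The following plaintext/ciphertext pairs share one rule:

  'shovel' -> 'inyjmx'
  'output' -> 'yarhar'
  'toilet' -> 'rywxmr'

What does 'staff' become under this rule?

ircvv

s(18)→i(8) and h(7)→n(13) fit y≡9x+2 (mod 26); the inverse of 9 mod 26 is 3. This is an affine cipher: with a=0,…,z=25, each position x becomes (9x+2) mod 26.
Applying it to staff: s(18)→9·18+2≡8=i; t(19)→9·19+2≡17=r; a(0)→9·0+2≡2=c; f(5)→9·5+2≡21=v; f(5)→9·5+2≡21=v (all mod 26).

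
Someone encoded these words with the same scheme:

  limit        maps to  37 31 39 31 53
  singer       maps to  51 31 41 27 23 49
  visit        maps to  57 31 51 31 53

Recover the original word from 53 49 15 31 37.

The formula is n = 2×(alphabet index, a=1) + 13.
Decoding 53 49 15 31 37: 53→(53−13)÷2=20=t, 49→(49−13)÷2=18=r, 15→(15−13)÷2=1=a, 31→(31−13)÷2=9=i, 37→(37−13)÷2=12=l.

trail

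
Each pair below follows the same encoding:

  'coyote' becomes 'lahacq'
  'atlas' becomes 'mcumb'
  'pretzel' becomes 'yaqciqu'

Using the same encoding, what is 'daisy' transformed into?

The shift depends on letter class: consonant c→l is +9, but vowel o→a is +12. The rule splits by letter class: vowels +12, consonants +9.
On daisy: d(cons)+9=m, a(vowel)+12=m, i(vowel)+12=u, s(cons)+9=b, y(cons)+9=h.

mmubh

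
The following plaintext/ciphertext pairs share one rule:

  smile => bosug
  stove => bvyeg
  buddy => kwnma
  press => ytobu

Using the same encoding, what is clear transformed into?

lnojt

A repeating key of period 3 is used — shifts +9, +2, +10 over and over.
On clear: c+9=l, l+2=n, e+10=o, a+9=j, r+2=t.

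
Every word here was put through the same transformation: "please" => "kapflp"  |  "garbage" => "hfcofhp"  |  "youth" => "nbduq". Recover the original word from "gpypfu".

This is an affine cipher: with a=0,…,z=25, each position x becomes (9x+5) mod 26.
Decoding gpypfu: g(6)→3·(6−5)≡3=d; p(15)→3·(15−5)≡4=e; y(24)→3·(24−5)≡5=f; p(15)→3·(15−5)≡4=e; f(5)→3·(5−5)≡0=a; u(20)→3·(20−5)≡19=t (all mod 26).

defeat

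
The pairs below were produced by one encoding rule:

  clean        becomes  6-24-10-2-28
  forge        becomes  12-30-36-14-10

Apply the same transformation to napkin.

28-2-32-22-18-28

The formula is n = 2×(alphabet index, a=1).
For napkin: n=14→28, a=1→2, p=16→32, k=11→22, i=9→18, n=14→28.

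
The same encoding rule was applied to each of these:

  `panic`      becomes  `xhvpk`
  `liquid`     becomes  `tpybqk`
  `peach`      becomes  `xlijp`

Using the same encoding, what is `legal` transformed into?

The shifts repeat in a cycle of length 2: positions 0,1,… shift by +8, +7, then the pattern repeats.
Applying it to legal: l+8=t, e+7=l, g+8=o, a+7=h, l+8=t.

tloht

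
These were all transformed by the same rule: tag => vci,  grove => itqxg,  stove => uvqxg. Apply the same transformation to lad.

ncf

Compare letters: t→v is +2, a→c is +2, g→i is +2 — a constant shift. Every letter moves 2 places later in the alphabet, wrapping around z→a.
Applying it to lad: l+2=n, a+2=c, d+2=f.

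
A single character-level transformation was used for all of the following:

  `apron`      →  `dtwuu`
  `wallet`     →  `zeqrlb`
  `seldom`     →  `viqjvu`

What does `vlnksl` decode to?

Letter i (0-indexed) is shifted by i+3, so successive shifts are 3, 4, 5, ….
Undoing it on vlnksl: v−3=s, l−4=h, n−5=i, k−6=e, s−7=l, l−8=d.

shield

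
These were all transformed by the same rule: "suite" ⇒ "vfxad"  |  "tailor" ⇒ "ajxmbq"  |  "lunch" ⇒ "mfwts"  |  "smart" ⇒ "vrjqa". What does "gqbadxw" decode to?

protein

s(18)→v(21) and u(20)→f(5) fit y≡5x+9 (mod 26); the inverse of 5 mod 26 is 21. Treating letters as 0–25, the rule is x ↦ 5x + 9 (mod 26).
Reversing it on gqbadxw: g(6)→21·(6−9)≡15=p; q(16)→21·(16−9)≡17=r; b(1)→21·(1−9)≡14=o; a(0)→21·(0−9)≡19=t; d(3)→21·(3−9)≡4=e; x(23)→21·(23−9)≡8=i; w(22)→21·(22−9)≡13=n (all mod 26).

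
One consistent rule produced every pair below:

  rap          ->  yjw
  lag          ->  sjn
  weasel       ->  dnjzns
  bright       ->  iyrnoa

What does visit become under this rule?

The shift depends on letter class: consonant r→y is +7, but vowel a→j is +9. Two shifts are in play — +9 for a/e/i/o/u, +7 for every other letter.
On visit: v(cons)+7=c, i(vowel)+9=r, s(cons)+7=z, i(vowel)+9=r, t(cons)+7=a.

crzra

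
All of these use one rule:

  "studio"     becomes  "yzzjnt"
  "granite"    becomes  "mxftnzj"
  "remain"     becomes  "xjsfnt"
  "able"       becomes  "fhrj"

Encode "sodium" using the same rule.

ytjnzs

Two shifts are in play — +5 for a/e/i/o/u, +6 for every other letter.
For sodium: s(cons)+6=y, o(vowel)+5=t, d(cons)+6=j, i(vowel)+5=n, u(vowel)+5=z, m(cons)+6=s.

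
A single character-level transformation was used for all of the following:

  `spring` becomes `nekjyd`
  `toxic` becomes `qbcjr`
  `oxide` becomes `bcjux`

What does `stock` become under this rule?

s(18)→n(13) and p(15)→e(4) fit y≡3x+11 (mod 26); the inverse of 3 mod 26 is 9. Each letter's alphabet position (a=0..z=25) is mapped through 3·x+11 mod 26 — an affine cipher.
On stock: s(18)→3·18+11≡13=n; t(19)→3·19+11≡16=q; o(14)→3·14+11≡1=b; c(2)→3·2+11≡17=r; k(10)→3·10+11≡15=p (all mod 26).

nqbrp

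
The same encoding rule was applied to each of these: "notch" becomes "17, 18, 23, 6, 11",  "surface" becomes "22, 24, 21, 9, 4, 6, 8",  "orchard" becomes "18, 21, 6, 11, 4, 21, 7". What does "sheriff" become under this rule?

22, 11, 8, 21, 12, 9, 9

n is letter #14 and maps to 17: an offset of 3. The number is (letter's place in the alphabet, a=1) + 3.
On sheriff: s=19→22, h=8→11, e=5→8, r=18→21, i=9→12, f=6→9, f=6→9.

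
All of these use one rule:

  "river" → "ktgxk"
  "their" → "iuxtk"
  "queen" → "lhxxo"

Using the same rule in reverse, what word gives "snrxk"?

r(17)→k(10) and i(8)→t(19) fit y≡25x+1 (mod 26); the inverse of 25 mod 26 is 25. Each letter's alphabet position (a=0..z=25) is mapped through 25·x+1 mod 26 — an affine cipher.
Decoding snrxk: s(18)→25·(18−1)≡9=j; n(13)→25·(13−1)≡14=o; r(17)→25·(17−1)≡10=k; x(23)→25·(23−1)≡4=e; k(10)→25·(10−1)≡17=r (all mod 26).

joker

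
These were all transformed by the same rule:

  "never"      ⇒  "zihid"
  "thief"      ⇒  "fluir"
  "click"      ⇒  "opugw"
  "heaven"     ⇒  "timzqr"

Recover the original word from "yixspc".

It's a Vigenère-style cipher with numeric key [12,4]: position i shifts by key[i mod 2].
Decoding yixspc: y−12=m, i−4=e, x−12=l, s−4=o, p−12=d, c−4=y.

melody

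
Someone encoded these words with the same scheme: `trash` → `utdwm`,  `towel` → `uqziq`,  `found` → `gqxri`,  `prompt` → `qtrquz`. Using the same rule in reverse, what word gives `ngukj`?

Letter i (0-indexed) is shifted by i+1, so successive shifts are 1, 2, 3, ….
Undoing it on ngukj: n−1=m, g−2=e, u−3=r, k−4=g, j−5=e.

merge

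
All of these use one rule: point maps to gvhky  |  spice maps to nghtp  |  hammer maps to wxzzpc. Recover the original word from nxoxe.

salad

p(15)→g(6) and o(14)→v(21) fit y≡11x+23 (mod 26); the inverse of 11 mod 26 is 19. Treating letters as 0–25, the rule is x ↦ 11x + 23 (mod 26).
Undoing it on nxoxe: n(13)→19·(13−23)≡18=s; x(23)→19·(23−23)≡0=a; o(14)→19·(14−23)≡11=l; x(23)→19·(23−23)≡0=a; e(4)→19·(4−23)≡3=d (all mod 26).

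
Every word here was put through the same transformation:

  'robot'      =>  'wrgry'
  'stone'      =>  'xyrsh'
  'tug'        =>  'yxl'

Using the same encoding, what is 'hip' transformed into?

mlu

The shift depends on letter class: consonant r→w is +5, but vowel o→r is +3. The rule splits by letter class: vowels +3, consonants +5.
On hip: h(cons)+5=m, i(vowel)+3=l, p(cons)+5=u.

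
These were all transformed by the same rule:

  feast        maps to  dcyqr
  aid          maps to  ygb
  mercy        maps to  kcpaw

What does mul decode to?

It's a constant shift of +24 (ROT24).
Undoing it on mul: m−24=o, u−24=w, l−24=n.

own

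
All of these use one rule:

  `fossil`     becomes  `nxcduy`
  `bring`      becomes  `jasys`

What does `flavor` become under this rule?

In fossil: f→n is +8, o→x is +9, s→c is +10, s→d is +11 — the shift increases by 1 each position. The shift increases by 1 at each position, starting from +8: 8, 9, 10, ….
On flavor: f+8=n, l+9=u, a+10=k, v+11=g, o+12=a, r+13=e.

nukgae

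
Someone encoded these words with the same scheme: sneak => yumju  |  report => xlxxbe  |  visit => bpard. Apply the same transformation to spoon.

Each letter shifts forward by (position + 6), i.e. 6, 7, 8, … — the shift grows by one for each successive letter.
Applying it to spoon: s+6=y, p+7=w, o+8=w, o+9=x, n+10=x.

ywwxx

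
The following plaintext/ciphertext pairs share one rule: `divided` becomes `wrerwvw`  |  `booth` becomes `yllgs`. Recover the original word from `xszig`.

Letters are reflected about the middle of the alphabet (position → 25−position): Atbash.
Undoing it on xszig: x↔c, s↔h, z↔a, i↔r, g↔t.

chart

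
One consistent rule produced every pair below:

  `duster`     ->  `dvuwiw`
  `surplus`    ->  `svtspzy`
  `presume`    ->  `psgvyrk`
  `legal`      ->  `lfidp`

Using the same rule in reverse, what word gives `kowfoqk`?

knuckle

In duster: d→d is +0, u→v is +1, s→u is +2, t→w is +3 — the shift increases by 1 each position. Each letter shifts forward by its position index (0, 1, 2, …) — the shift grows by one for each successive letter.
Reversing it on kowfoqk: k−0=k, o−1=n, w−2=u, f−3=c, o−4=k, q−5=l, k−6=e.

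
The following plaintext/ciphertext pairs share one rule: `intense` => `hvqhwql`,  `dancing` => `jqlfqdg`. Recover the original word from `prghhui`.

The output letters match the input read backwards, each shifted +3: intense reversed is esnetni. Read the word backwards and shift each letter +3.
Undoing it on prghhui: shift back: p−3=m, r−3=o, g−3=d, h−3=e, h−3=e, u−3=r, i−3=f → modeerf; then reverse → freedom.

freedom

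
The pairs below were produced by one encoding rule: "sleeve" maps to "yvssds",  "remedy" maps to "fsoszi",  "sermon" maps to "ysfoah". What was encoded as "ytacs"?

s(18)→y(24) and l(11)→v(21) fit y≡19x+20 (mod 26); the inverse of 19 mod 26 is 11. Treating letters as 0–25, the rule is x ↦ 19x + 20 (mod 26).
Reversing it on ytacs: y(24)→11·(24−20)≡18=s; t(19)→11·(19−20)≡15=p; a(0)→11·(0−20)≡14=o; c(2)→11·(2−20)≡10=k; s(18)→11·(18−20)≡4=e (all mod 26).

spoke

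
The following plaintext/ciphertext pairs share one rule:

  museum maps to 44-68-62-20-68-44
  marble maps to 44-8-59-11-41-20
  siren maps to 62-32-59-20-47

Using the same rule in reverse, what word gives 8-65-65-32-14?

m(#13)→44 and u(#21)→68: differences scale by 3, so n = 3·pos + 5. Each letter becomes 3×(its alphabet position, a=1..z=26) + 5.
Reversing it on 8-65-65-32-14: 8→(8−5)÷3=1=a, 65→(65−5)÷3=20=t, 65→(65−5)÷3=20=t, 32→(32−5)÷3=9=i, 14→(14−5)÷3=3=c.

attic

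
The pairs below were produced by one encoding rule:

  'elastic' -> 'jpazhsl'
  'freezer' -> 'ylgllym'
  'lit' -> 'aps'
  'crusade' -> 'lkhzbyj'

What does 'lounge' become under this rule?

The output letters match the input read backwards, each shifted +7: elastic reversed is citsale. Read the word backwards and shift each letter +7.
For lounge: reverse → egnuol; then shift: e+7=l, g+7=n, n+7=u, u+7=b, o+7=v, l+7=s.

lnubvs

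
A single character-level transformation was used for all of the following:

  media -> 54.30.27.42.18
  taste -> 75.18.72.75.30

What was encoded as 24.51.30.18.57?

m(#13)→54 and e(#5)→30: differences scale by 3, so n = 3·pos + 15. The formula is n = 3×(alphabet index, a=1) + 15.
Undoing it on 24.51.30.18.57: 24→(24−15)÷3=3=c, 51→(51−15)÷3=12=l, 30→(30−15)÷3=5=e, 18→(18−15)÷3=1=a, 57→(57−15)÷3=14=n.

clean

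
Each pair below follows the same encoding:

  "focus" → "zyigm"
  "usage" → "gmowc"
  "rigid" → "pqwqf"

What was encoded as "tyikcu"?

Treating letters as 0–25, the rule is x ↦ 23x + 14 (mod 26).
Undoing it on tyikcu: t(19)→17·(19−14)≡7=h; y(24)→17·(24−14)≡14=o; i(8)→17·(8−14)≡2=c; k(10)→17·(10−14)≡10=k; c(2)→17·(2−14)≡4=e; u(20)→17·(20−14)≡24=y (all mod 26).

hockey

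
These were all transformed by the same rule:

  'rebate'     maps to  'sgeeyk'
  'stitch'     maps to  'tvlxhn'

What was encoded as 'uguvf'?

terra

In rebate: r→s is +1, e→g is +2, b→e is +3, a→e is +4 — the shift increases by 1 each position. Each letter shifts forward by (position + 1), i.e. 1, 2, 3, … — the shift grows by one for each successive letter.
Decoding uguvf: u−1=t, g−2=e, u−3=r, v−4=r, f−5=a.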